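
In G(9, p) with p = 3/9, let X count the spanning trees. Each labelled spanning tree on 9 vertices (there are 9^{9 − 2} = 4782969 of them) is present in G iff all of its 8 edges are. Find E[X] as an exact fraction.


K_9 has 9^{9 − 2} = 4782969 labelled spanning trees.
For each such spanning tree H, let X_H = 1 if all 8 edges of H are present in G. Then P[X_H = 1] = p^{8} = (1/3)^{8} = 1/6561.
By linearity of expectation: E[X] = Σ_H E[X_H] = 4782969 · p^{8} = 4782969 · 1/6561 = 729.
Numerically: E[X] ≈ 729.

E[X] = 4782969 · (1/3)^{8} = 729 ≈ 729.


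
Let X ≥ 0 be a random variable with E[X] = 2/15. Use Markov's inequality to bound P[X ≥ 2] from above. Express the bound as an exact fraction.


μ = E[X] = 2/15, a = 2.
Markov: P[X ≥ 2] ≤ μ/a = (2/15)/2 = 1/15.
Numerically: ≈ 0.067.
(Since a = 2 > μ = 0.133, the bound 1/15 is < 1 and informative.)

P[X ≥ 2] ≤ 1/15 ≈ 0.067.


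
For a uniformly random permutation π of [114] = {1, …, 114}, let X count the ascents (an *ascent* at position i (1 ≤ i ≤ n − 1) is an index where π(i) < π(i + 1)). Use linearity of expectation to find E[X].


Write X = Σ X_I over i = 1, …, 113, with X_I the indicator of one ascent.
There are 113 indicators.
For each fixed i, the pair (π(i), π(i+1)) is a uniformly random ordered pair of distinct values from {1, …, 114}; by symmetry P[π(i) < π(i+1)] = 1/2.
By linearity: E[X] = 113 · (1/2) = (114 − 1) · (1/2) = 113/2 ≈ 56.500000.

E[X] = 113/2 = 56.500000.


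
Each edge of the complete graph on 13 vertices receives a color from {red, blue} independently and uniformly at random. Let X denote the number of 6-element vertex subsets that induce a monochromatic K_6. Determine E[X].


Let X = Σ_S X_S over the C(13, 6) = 1716 subsets S of size 6, where X_S = 1 if the K_6 on S is monochromatic.
For a fixed S, the K_6 on S has C(6, 2) = 15 edges. P[all 15 edges red] = (1/2)^15, and likewise for blue, so P[monochromatic] = 2·(1/2)^15 = 2^{1 − 15} = 1/16384.
By linearity of expectation: E[X] = C(13, 6) · 2^{1 − 15} = 1716 · 1/16384 = 429/4096.
Numerically: E[X] ≈ 0.104736.

E[X] = C(13,6)·2^(1−C(6,2)) = 429/4096 ≈ 0.104736.


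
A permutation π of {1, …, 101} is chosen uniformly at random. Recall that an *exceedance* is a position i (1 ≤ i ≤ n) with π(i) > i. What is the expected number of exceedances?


Write X = Σ_{i=1}^{101} X_i, where X_i = 1_{π(i) > i}.
For each fixed i, π(i) is uniform over {1, …, 101} (marginal of a uniform permutation), so P[π(i) > i] = (n − i)/n. Summing: Σ_{i=1}^{101} (n − i)/n = (0 + 1 + … + 100)/101 = 101(101 − 1)/(2·101) = (101 − 1)/2.
Hence E[X] = Σ_{i=1}^{101} (101 − i)/101 = 50 ≈ 50.000000.

E[X] = 50 = 50.000000.


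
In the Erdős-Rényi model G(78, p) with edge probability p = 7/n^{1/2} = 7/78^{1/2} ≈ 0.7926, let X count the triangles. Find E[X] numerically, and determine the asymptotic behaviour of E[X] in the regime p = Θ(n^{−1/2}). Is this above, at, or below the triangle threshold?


Number of potential triangles: C(78, 3) = 76076.
Each occurs with probability p³ ≈ (0.7926)³ ≈ 4.979116e-01.
By linearity: E[X] = C(78, 3)·p³ ≈ 76076 · 4.979116e-01 ≈ 37879.1204.
Since α = 1/2 < 1, p = c/n^{1/2} ≫ 1/n is above the triangle threshold p ~ 1/n. Asymptotically E[X] ~ (c³/6)·n^{3(1−α)} = (7³/6)·n^{1.5} → ∞; triangles are abundant w.h.p.

E[X] ≈ 37879.1204; in regime p = Θ(1/n^{1/2}) E[X] diverges (above the triangle threshold p ~ 1/n).


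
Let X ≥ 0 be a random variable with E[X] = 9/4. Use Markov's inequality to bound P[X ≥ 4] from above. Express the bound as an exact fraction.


μ = E[X] = 9/4, a = 4.
Markov: P[X ≥ 4] ≤ μ/a = (9/4)/4 = 9/16.
Numerically: ≈ 0.562500.
(Since a = 4 > μ = 2.250000, the bound 9/16 is < 1 and informative.)

P[X ≥ 4] ≤ 9/16 ≈ 0.562500.


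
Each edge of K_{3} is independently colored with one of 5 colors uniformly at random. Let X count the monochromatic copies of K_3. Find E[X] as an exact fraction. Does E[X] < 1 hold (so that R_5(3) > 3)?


E[X] = C(3, 3) · 5^{1 − 3} = 1 · 5^{−2} = 1/25.
As a reduced fraction: E[X] = 1/25 ≈ 0.0400000.
Is E[X] < 1? YES.
Since E[X] < 1, there exists a 5-coloring of K_{3} with no monochromatic K_3; hence R_5(3) > 3.

E[X] = 1/25 ≈ 0.0400000; E[X] < 1, so R_5(3) > 3.


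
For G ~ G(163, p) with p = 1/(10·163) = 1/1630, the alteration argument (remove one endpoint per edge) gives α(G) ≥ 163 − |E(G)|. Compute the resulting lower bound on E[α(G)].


E[|E(G)|] = C(163, 2)·p = 13203 · (1/1630) = 81/10.
E[α(G)] ≥ n − E[|E(G)|] = 163 − 81/10 = 1549/10.
Numerically: ≈ 154.9000.
(This is only a lower bound; the true E[α(G)] may be larger.)

E[α(G)] ≥ 1549/10 ≈ 154.9000.


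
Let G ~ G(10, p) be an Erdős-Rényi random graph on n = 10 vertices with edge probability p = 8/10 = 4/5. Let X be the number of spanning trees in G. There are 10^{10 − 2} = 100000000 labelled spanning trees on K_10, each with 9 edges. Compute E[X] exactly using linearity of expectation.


K_10 has 10^{10 − 2} = 100000000 labelled spanning trees.
For each such spanning tree H, let X_H = 1 if all 9 edges of H are present in G. Then P[X_H = 1] = p^{9} = (4/5)^{9} = 262144/1953125.
Summing the indicators: E[X] = Σ_H E[X_H] = 100000000 · p^{9} = 100000000 · 262144/1953125 = 67108864/5.
Numerically: E[X] ≈ 1.342e+07.

E[X] = 100000000 · (4/5)^{9} = 67108864/5 ≈ 1.342e+07.


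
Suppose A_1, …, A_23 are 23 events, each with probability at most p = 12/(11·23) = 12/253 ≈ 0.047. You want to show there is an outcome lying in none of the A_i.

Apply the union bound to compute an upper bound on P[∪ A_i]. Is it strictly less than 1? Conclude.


Union bound: P[∪_{i=1}^{23} A_i] ≤ Σ_i P[A_i] ≤ 23·p = 23·(12/253) = 12/11.
Numerically: 12/11 ≈ 1.091.
Is 12/11 < 1? NO.
Since the bound 12/11 is ≥ 1, the union bound is uninformative here; it does NOT by itself certify existence.

23·p = 12/11 ≈ 1.091; existence NOT certified by the union bound.


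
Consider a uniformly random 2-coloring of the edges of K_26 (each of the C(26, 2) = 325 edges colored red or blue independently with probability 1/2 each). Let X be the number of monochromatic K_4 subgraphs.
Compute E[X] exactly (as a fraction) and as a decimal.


Let X = Σ_S X_S over the C(26, 4) = 14950 subsets S of size 4, where X_S = 1 if the K_4 on S is monochromatic.
For a fixed S, the K_4 on S has C(4, 2) = 6 edges. P[all 6 edges red] = (1/2)^6, and likewise for blue, so P[monochromatic] = 2·(1/2)^6 = 2^{1 − 6} = 1/32.
Summing: E[X] = C(26, 4) · 2^{1 − 6} = 14950 · 1/32 = 7475/16.
Numerically: E[X] ≈ 467.188.

E[X] = C(26,4)·2^(1−C(4,2)) = 7475/16 ≈ 467.188.


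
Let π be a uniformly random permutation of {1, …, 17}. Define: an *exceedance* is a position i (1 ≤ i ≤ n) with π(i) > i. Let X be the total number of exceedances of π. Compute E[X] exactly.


Write X = Σ_{i=1}^{17} X_i, where X_i = 1_{π(i) > i}.
For each fixed i, π(i) is uniform over {1, …, 17} (marginal of a uniform permutation), so P[π(i) > i] = (n − i)/n. Summing: Σ_{i=1}^{17} (n − i)/n = (0 + 1 + … + 16)/17 = 17(17 − 1)/(2·17) = (17 − 1)/2.
Hence E[X] = Σ_{i=1}^{17} (17 − i)/17 = 8 ≈ 8.00000.

E[X] = 8 = 8.00000.


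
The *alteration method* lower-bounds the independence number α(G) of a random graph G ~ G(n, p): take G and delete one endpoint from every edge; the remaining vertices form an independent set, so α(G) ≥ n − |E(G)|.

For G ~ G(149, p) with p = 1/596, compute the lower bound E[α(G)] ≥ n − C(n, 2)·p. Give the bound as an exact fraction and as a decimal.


E[|E(G)|] = C(149, 2)·p = 11026 · (1/596) = 37/2.
E[α(G)] ≥ n − E[|E(G)|] = 149 − 37/2 = 261/2.
Numerically: ≈ 130.50000.
(This is only a lower bound; the true E[α(G)] may be larger.)

E[α(G)] ≥ 261/2 ≈ 130.50000.


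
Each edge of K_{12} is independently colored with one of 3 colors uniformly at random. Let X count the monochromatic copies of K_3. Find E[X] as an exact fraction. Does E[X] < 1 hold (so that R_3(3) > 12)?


E[X] = C(12, 3) · 3^{1 − 3} = 220 · 3^{−2} = 220/9.
As a reduced fraction: E[X] = 220/9 ≈ 24.444444.
Is E[X] < 1? NO.
Since E[X] ≥ 1, the first-moment bound is inconclusive at n = 12; it does NOT by itself certify R_3(3) > 12.

E[X] = 220/9 ≈ 24.444444; E[X] ≥ 1; first-moment method inconclusive here.


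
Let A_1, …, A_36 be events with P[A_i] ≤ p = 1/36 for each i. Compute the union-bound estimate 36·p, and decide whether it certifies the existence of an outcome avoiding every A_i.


Union bound: P[∪_{i=1}^{36} A_i] ≤ Σ_i P[A_i] ≤ 36·p = 36·(1/36) = 1.
Numerically: 1 ≈ 1.00000.
Is 1 < 1? NO.
Since the bound 1 is ≥ 1, the union bound is uninformative here; it does NOT by itself certify existence.

36·p = 1 ≈ 1.00000; existence NOT certified by the union bound.


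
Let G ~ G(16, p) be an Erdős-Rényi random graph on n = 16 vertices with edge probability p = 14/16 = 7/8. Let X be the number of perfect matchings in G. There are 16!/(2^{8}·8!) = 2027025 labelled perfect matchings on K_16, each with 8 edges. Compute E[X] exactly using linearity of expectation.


K_16 has 16!/(2^{8}·8!) = 2027025 labelled perfect matchings.
For each such perfect matching H, let X_H = 1 if all 8 edges of H are present in G. Then P[X_H = 1] = p^{8} = (7/8)^{8} = 5764801/16777216.
By linearity of expectation: E[X] = Σ_H E[X_H] = 2027025 · p^{8} = 2027025 · 5764801/16777216 = 11685395747025/16777216.
Numerically: E[X] ≈ 696504.

E[X] = 2027025 · (7/8)^{8} = 11685395747025/16777216 ≈ 696504.


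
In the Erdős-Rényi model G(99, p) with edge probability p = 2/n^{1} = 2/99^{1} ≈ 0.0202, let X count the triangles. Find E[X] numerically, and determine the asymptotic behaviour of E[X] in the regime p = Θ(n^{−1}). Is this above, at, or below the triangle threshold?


Number of potential triangles: C(99, 3) = 156849.
Each occurs with probability p³ ≈ (0.0202)³ ≈ 8.24488e-06.
By linearity: E[X] = C(99, 3)·p³ ≈ 156849 · 8.24488e-06 ≈ 1.293.
Here α = 1, so p = 2/n is exactly at the triangle threshold p ~ 1/n. Asymptotically E[X] → c³/6 = 2³/6 = 4/3 ≈ 1.333, a bounded constant. In this regime the triangle count is asymptotically Poisson(c³/6).

E[X] ≈ 1.293; in regime p = Θ(1/n^{1}) E[X] stays bounded (at the triangle threshold p ~ 1/n).


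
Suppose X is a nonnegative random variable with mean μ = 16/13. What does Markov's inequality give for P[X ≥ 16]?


μ = E[X] = 16/13, a = 16.
Markov: P[X ≥ 16] ≤ μ/a = (16/13)/16 = 1/13.
Numerically: ≈ 0.0769.
(Since a = 16 > μ = 1.2308, the bound 1/13 is < 1 and informative.)

P[X ≥ 16] ≤ 1/13 ≈ 0.0769.


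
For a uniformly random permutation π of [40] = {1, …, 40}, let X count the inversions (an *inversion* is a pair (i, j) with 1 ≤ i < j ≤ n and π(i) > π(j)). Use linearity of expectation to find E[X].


Write X = Σ X_I over the C(40, 2) = 780 pairs i < j, with X_I the indicator of one inversion.
There are 780 indicators.
For each fixed pair i < j, the values π(i) and π(j) are two distinct elements of {1, …, 40} in uniformly random order; by symmetry P[π(i) > π(j)] = 1/2.
By linearity: E[X] = 780 · (1/2) = C(40, 2) · (1/2) = 780/2 = 390 ≈ 390.000.

E[X] = 390 = 390.000.


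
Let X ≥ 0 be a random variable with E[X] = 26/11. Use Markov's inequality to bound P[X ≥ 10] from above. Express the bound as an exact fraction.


μ = E[X] = 26/11, a = 10.
Markov: P[X ≥ 10] ≤ μ/a = (26/11)/10 = 13/55.
Numerically: ≈ 0.23636.
(Since a = 10 > μ = 2.36364, the bound 13/55 is < 1 and informative.)

P[X ≥ 10] ≤ 13/55 ≈ 0.23636.


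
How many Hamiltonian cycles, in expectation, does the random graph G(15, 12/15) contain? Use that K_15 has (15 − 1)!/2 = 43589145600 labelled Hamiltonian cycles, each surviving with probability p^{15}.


K_15 has (15 − 1)!/2 = 43589145600 labelled Hamiltonian cycles.
For each such Hamiltonian cycle H, let X_H = 1 if all 15 edges of H are present in G. Then P[X_H = 1] = p^{15} = (4/5)^{15} = 1073741824/30517578125.
By linearity of expectation: E[X] = Σ_H E[X_H] = 43589145600 · p^{15} = 43589145600 · 1073741824/30517578125 = 1872139548125822976/1220703125.
Numerically: E[X] ≈ 1.53e+09.

E[X] = 43589145600 · (4/5)^{15} = 1872139548125822976/1220703125 ≈ 1.53e+09.


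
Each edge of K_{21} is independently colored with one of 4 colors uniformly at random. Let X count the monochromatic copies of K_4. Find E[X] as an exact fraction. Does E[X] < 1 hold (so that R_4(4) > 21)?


E[X] = C(21, 4) · 4^{1 − 6} = 5985 · 4^{−5} = 5985/1024.
As a reduced fraction: E[X] = 5985/1024 ≈ 5.8447266.
Is E[X] < 1? NO.
Since E[X] ≥ 1, the first-moment bound is inconclusive at n = 21; it does NOT by itself certify R_4(4) > 21.

E[X] = 5985/1024 ≈ 5.8447266; E[X] ≥ 1; first-moment method inconclusive here.


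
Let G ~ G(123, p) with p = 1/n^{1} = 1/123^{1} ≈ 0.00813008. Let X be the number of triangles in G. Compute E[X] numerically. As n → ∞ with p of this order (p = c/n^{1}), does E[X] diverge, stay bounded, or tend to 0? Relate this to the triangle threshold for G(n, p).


Number of potential triangles: C(123, 3) = 302621.
Each occurs with probability p³ ≈ (0.00813008)³ ≈ 5.37383918e-07.
By linearity: E[X] = C(123, 3)·p³ ≈ 302621 · 5.37383918e-07 ≈ 0.162624.
Here α = 1, so p = 1/n is exactly at the triangle threshold p ~ 1/n. Asymptotically E[X] → c³/6 = 1³/6 = 1/6 ≈ 0.166667, a bounded constant. In this regime the triangle count is asymptotically Poisson(c³/6).

E[X] ≈ 0.162624; in regime p = Θ(1/n^{1}) E[X] stays bounded (at the triangle threshold p ~ 1/n).


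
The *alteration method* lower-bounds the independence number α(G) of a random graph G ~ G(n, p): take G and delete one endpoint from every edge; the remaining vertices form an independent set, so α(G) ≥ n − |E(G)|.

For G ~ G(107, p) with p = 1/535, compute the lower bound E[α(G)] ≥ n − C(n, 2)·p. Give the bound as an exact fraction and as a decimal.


E[|E(G)|] = C(107, 2)·p = 5671 · (1/535) = 53/5.
E[α(G)] ≥ n − E[|E(G)|] = 107 − 53/5 = 482/5.
Numerically: ≈ 96.40000.
(This is only a lower bound; the true E[α(G)] may be larger.)

E[α(G)] ≥ 482/5 ≈ 96.40000.


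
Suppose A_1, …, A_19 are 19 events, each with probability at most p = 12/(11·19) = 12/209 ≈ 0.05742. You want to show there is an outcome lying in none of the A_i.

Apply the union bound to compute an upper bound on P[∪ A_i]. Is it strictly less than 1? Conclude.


Union bound: P[∪_{i=1}^{19} A_i] ≤ Σ_i P[A_i] ≤ 19·p = 19·(12/209) = 12/11.
Numerically: 12/11 ≈ 1.09091.
Is 12/11 < 1? NO.
Since the bound 12/11 is ≥ 1, the union bound is uninformative here; it does NOT by itself certify existence.

19·p = 12/11 ≈ 1.09091; existence NOT certified by the union bound.


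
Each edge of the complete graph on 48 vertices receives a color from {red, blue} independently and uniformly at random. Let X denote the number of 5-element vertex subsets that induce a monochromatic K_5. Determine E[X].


Let X = Σ_S X_S over the C(48, 5) = 1712304 subsets S of size 5, where X_S = 1 if the K_5 on S is monochromatic.
For a fixed S, the K_5 on S has C(5, 2) = 10 edges. P[all 10 edges red] = (1/2)^10, and likewise for blue, so P[monochromatic] = 2·(1/2)^10 = 2^{1 − 10} = 1/512.
By linearity of expectation: E[X] = C(48, 5) · 2^{1 − 10} = 1712304 · 1/512 = 107019/32.
Numerically: E[X] ≈ 3344.343750.

E[X] = C(48,5)·2^(1−C(5,2)) = 107019/32 ≈ 3344.343750.


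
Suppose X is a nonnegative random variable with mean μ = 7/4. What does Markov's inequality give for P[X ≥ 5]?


μ = E[X] = 7/4, a = 5.
Markov: P[X ≥ 5] ≤ μ/a = (7/4)/5 = 7/20.
Numerically: ≈ 0.35000.
(Since a = 5 > μ = 1.75000, the bound 7/20 is < 1 and informative.)

P[X ≥ 5] ≤ 7/20 ≈ 0.35000.


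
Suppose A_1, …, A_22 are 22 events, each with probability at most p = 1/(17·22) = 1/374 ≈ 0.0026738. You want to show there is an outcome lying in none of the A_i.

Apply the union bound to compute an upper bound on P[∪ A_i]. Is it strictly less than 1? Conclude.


Union bound: P[∪_{i=1}^{22} A_i] ≤ Σ_i P[A_i] ≤ 22·p = 22·(1/374) = 1/17.
Numerically: 1/17 ≈ 0.0588235.
Is 1/17 < 1? YES.
Since P[∪ A_i] ≤ 1/17 < 1, the complement has P[∩ A_i^c] ≥ 1 − 1/17 = 16/17 > 0, so some outcome avoids every A_i.

22·p = 1/17 ≈ 0.0588235; existence CERTIFIED by the union bound.


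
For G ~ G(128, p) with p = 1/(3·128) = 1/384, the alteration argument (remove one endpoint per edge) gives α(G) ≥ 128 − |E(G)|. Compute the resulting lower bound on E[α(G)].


E[|E(G)|] = C(128, 2)·p = 8128 · (1/384) = 127/6.
E[α(G)] ≥ n − E[|E(G)|] = 128 − 127/6 = 641/6.
Numerically: ≈ 106.833333.
(This is only a lower bound; the true E[α(G)] may be larger.)

E[α(G)] ≥ 641/6 ≈ 106.833333.


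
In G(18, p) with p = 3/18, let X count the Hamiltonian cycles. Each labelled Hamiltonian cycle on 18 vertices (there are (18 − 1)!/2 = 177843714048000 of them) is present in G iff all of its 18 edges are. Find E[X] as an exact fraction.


K_18 has (18 − 1)!/2 = 177843714048000 labelled Hamiltonian cycles.
For each such Hamiltonian cycle H, let X_H = 1 if all 18 edges of H are present in G. Then P[X_H = 1] = p^{18} = (1/6)^{18} = 1/101559956668416.
By linearity of expectation: E[X] = Σ_H E[X_H] = 177843714048000 · p^{18} = 177843714048000 · 1/101559956668416 = 14889875/8503056.
Numerically: E[X] ≈ 1.7511.

E[X] = 177843714048000 · (1/6)^{18} = 14889875/8503056 ≈ 1.7511.


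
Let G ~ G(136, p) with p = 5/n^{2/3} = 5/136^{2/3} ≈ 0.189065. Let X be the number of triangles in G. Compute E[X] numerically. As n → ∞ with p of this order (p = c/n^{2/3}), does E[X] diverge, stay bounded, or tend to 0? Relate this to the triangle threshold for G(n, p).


Number of potential triangles: C(136, 3) = 410040.
Each occurs with probability p³ ≈ (0.189065)³ ≈ 6.75821799e-03.
By linearity: E[X] = C(136, 3)·p³ ≈ 410040 · 6.75821799e-03 ≈ 2771.139706.
Since α = 2/3 < 1, p = c/n^{2/3} ≫ 1/n is above the triangle threshold p ~ 1/n. Asymptotically E[X] ~ (c³/6)·n^{3(1−α)} = (5³/6)·n^{1} → ∞; triangles are abundant w.h.p.

E[X] ≈ 2771.139706; in regime p = Θ(1/n^{2/3}) E[X] diverges (above the triangle threshold p ~ 1/n).


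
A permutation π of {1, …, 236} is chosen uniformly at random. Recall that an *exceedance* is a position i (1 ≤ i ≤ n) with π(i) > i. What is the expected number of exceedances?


Write X = Σ_{i=1}^{236} X_i, where X_i = 1_{π(i) > i}.
For each fixed i, π(i) is uniform over {1, …, 236} (marginal of a uniform permutation), so P[π(i) > i] = (n − i)/n. Summing: Σ_{i=1}^{236} (n − i)/n = (0 + 1 + … + 235)/236 = 236(236 − 1)/(2·236) = (236 − 1)/2.
Hence E[X] = Σ_{i=1}^{236} (236 − i)/236 = 235/2 ≈ 117.50000.

E[X] = 235/2 = 117.50000.


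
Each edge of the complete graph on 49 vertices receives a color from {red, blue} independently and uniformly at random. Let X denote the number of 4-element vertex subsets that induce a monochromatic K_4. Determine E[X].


Let X = Σ_S X_S over the C(49, 4) = 211876 subsets S of size 4, where X_S = 1 if the K_4 on S is monochromatic.
For a fixed S, the K_4 on S has C(4, 2) = 6 edges. P[all 6 edges red] = (1/2)^6, and likewise for blue, so P[monochromatic] = 2·(1/2)^6 = 2^{1 − 6} = 1/32.
By linearity: E[X] = C(49, 4) · 2^{1 − 6} = 211876 · 1/32 = 52969/8.
Numerically: E[X] ≈ 6621.125.

E[X] = C(49,4)·2^(1−C(4,2)) = 52969/8 ≈ 6621.125.


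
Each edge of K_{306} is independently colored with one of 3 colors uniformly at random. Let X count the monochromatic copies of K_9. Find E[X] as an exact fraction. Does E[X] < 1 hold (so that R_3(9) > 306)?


E[X] = C(306, 9) · 3^{1 − 36} = 57564745737892900 · 3^{−35} = 57564745737892900/50031545098999707.
As a reduced fraction: E[X] = 57564745737892900/50031545098999707 ≈ 1.1506.
Is E[X] < 1? NO.
Since E[X] ≥ 1, the first-moment bound is inconclusive at n = 306; it does NOT by itself certify R_3(9) > 306.

E[X] = 57564745737892900/50031545098999707 ≈ 1.1506; E[X] ≥ 1; first-moment method inconclusive here.


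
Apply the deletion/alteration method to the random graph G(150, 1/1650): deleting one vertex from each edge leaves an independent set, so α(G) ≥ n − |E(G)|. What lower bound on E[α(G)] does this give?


E[|E(G)|] = C(150, 2)·p = 11175 · (1/1650) = 149/22.
E[α(G)] ≥ n − E[|E(G)|] = 150 − 149/22 = 3151/22.
Numerically: ≈ 143.227273.
(This is only a lower bound; the true E[α(G)] may be larger.)

E[α(G)] ≥ 3151/22 ≈ 143.227273.


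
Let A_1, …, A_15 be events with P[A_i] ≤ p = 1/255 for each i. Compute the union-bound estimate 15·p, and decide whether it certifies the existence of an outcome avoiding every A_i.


Union bound: P[∪_{i=1}^{15} A_i] ≤ Σ_i P[A_i] ≤ 15·p = 15·(1/255) = 1/17.
Numerically: 1/17 ≈ 0.059.
Is 1/17 < 1? YES.
Since P[∪ A_i] ≤ 1/17 < 1, the complement has P[∩ A_i^c] ≥ 1 − 1/17 = 16/17 > 0, so some outcome avoids every A_i.

15·p = 1/17 ≈ 0.059; existence CERTIFIED by the union bound.


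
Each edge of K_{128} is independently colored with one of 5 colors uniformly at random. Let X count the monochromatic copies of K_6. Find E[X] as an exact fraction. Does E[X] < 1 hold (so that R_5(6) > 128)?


E[X] = C(128, 6) · 5^{1 − 15} = 5423611200 · 5^{−14} = 5423611200/6103515625.
As a reduced fraction: E[X] = 216944448/244140625 ≈ 0.889.
Is E[X] < 1? YES.
Since E[X] < 1, there exists a 5-coloring of K_{128} with no monochromatic K_6; hence R_5(6) > 128.

E[X] = 216944448/244140625 ≈ 0.889; E[X] < 1, so R_5(6) > 128.


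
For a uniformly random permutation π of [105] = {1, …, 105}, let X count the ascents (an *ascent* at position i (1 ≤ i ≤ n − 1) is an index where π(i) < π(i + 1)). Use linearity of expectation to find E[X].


Write X = Σ X_I over i = 1, …, 104, with X_I the indicator of one ascent.
There are 104 indicators.
For each fixed i, the pair (π(i), π(i+1)) is a uniformly random ordered pair of distinct values from {1, …, 105}; by symmetry P[π(i) < π(i+1)] = 1/2.
By linearity: E[X] = 104 · (1/2) = (105 − 1) · (1/2) = 52 ≈ 52.000000.

E[X] = 52 = 52.000000.


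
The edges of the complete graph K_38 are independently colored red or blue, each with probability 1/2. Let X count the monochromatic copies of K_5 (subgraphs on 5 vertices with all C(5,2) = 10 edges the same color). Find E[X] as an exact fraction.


Let X = Σ_S X_S over the C(38, 5) = 501942 subsets S of size 5, where X_S = 1 if the K_5 on S is monochromatic.
For a fixed S, the K_5 on S has C(5, 2) = 10 edges. P[all 10 edges red] = (1/2)^10, and likewise for blue, so P[monochromatic] = 2·(1/2)^10 = 2^{1 − 10} = 1/512.
Summing: E[X] = C(38, 5) · 2^{1 − 10} = 501942 · 1/512 = 250971/256.
Numerically: E[X] ≈ 980.3555.

E[X] = C(38,5)·2^(1−C(5,2)) = 250971/256 ≈ 980.3555.


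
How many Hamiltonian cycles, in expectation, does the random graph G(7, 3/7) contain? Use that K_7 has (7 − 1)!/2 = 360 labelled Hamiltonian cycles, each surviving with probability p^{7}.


K_7 has (7 − 1)!/2 = 360 labelled Hamiltonian cycles.
For each such Hamiltonian cycle H, let X_H = 1 if all 7 edges of H are present in G. Then P[X_H = 1] = p^{7} = (3/7)^{7} = 2187/823543.
By linearity of expectation: E[X] = Σ_H E[X_H] = 360 · p^{7} = 360 · 2187/823543 = 787320/823543.
Numerically: E[X] ≈ 0.95602.

E[X] = 360 · (3/7)^{7} = 787320/823543 ≈ 0.95602.


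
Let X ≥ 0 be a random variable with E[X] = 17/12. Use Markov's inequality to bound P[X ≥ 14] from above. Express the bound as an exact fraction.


μ = E[X] = 17/12, a = 14.
Markov: P[X ≥ 14] ≤ μ/a = (17/12)/14 = 17/168.
Numerically: ≈ 0.1012.
(Since a = 14 > μ = 1.4167, the bound 17/168 is < 1 and informative.)

P[X ≥ 14] ≤ 17/168 ≈ 0.1012.


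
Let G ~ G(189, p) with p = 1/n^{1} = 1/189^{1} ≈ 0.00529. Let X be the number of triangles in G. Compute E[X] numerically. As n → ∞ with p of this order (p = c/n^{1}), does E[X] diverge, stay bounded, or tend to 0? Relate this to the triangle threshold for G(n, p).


Number of potential triangles: C(189, 3) = 1107414.
Each occurs with probability p³ ≈ (0.00529)³ ≈ 1.48120e-07.
By linearity: E[X] = C(189, 3)·p³ ≈ 1107414 · 1.48120e-07 ≈ 0.164.
Here α = 1, so p = 1/n is exactly at the triangle threshold p ~ 1/n. Asymptotically E[X] → c³/6 = 1³/6 = 1/6 ≈ 0.167, a bounded constant. In this regime the triangle count is asymptotically Poisson(c³/6).

E[X] ≈ 0.164; in regime p = Θ(1/n^{1}) E[X] stays bounded (at the triangle threshold p ~ 1/n).


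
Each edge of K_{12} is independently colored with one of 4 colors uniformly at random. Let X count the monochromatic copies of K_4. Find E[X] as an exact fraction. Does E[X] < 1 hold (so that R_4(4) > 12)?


E[X] = C(12, 4) · 4^{1 − 6} = 495 · 4^{−5} = 495/1024.
As a reduced fraction: E[X] = 495/1024 ≈ 0.483.
Is E[X] < 1? YES.
Since E[X] < 1, there exists a 4-coloring of K_{12} with no monochromatic K_4; hence R_4(4) > 12.

E[X] = 495/1024 ≈ 0.483; E[X] < 1, so R_4(4) > 12.


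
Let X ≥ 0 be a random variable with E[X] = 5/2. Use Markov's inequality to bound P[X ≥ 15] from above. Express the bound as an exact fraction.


μ = E[X] = 5/2, a = 15.
Markov: P[X ≥ 15] ≤ μ/a = (5/2)/15 = 1/6.
Numerically: ≈ 0.166667.
(Since a = 15 > μ = 2.500000, the bound 1/6 is < 1 and informative.)

P[X ≥ 15] ≤ 1/6 ≈ 0.166667.


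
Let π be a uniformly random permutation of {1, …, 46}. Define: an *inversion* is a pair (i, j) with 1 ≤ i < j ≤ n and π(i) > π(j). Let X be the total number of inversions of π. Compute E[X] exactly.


Write X = Σ X_I over the C(46, 2) = 1035 pairs i < j, with X_I the indicator of one inversion.
There are 1035 indicators.
For each fixed pair i < j, the values π(i) and π(j) are two distinct elements of {1, …, 46} in uniformly random order; by symmetry P[π(i) > π(j)] = 1/2.
By linearity: E[X] = 1035 · (1/2) = C(46, 2) · (1/2) = 1035/2 = 1035/2 ≈ 517.5000.

E[X] = 1035/2 = 517.5000.


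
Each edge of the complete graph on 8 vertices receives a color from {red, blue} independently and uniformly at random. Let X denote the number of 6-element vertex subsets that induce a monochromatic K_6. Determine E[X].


Let X = Σ_S X_S over the C(8, 6) = 28 subsets S of size 6, where X_S = 1 if the K_6 on S is monochromatic.
For a fixed S, the K_6 on S has C(6, 2) = 15 edges. P[all 15 edges red] = (1/2)^15, and likewise for blue, so P[monochromatic] = 2·(1/2)^15 = 2^{1 − 15} = 1/16384.
Summing: E[X] = C(8, 6) · 2^{1 − 15} = 28 · 1/16384 = 7/4096.
Numerically: E[X] ≈ 0.002.

E[X] = C(8,6)·2^(1−C(6,2)) = 7/4096 ≈ 0.002.


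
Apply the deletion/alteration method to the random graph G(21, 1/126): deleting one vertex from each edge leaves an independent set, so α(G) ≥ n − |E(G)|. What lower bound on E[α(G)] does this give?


E[|E(G)|] = C(21, 2)·p = 210 · (1/126) = 5/3.
E[α(G)] ≥ n − E[|E(G)|] = 21 − 5/3 = 58/3.
Numerically: ≈ 19.3333.
(This is only a lower bound; the true E[α(G)] may be larger.)

E[α(G)] ≥ 58/3 ≈ 19.3333.


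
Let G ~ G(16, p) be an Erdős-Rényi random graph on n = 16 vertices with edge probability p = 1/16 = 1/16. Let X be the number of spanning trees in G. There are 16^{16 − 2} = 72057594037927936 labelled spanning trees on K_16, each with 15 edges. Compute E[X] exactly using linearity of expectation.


K_16 has 16^{16 − 2} = 72057594037927936 labelled spanning trees.
For each such spanning tree H, let X_H = 1 if all 15 edges of H are present in G. Then P[X_H = 1] = p^{15} = (1/16)^{15} = 1/1152921504606846976.
By linearity of expectation: E[X] = Σ_H E[X_H] = 72057594037927936 · p^{15} = 72057594037927936 · 1/1152921504606846976 = 1/16.
Numerically: E[X] ≈ 0.0625.

E[X] = 72057594037927936 · (1/16)^{15} = 1/16 ≈ 0.0625.


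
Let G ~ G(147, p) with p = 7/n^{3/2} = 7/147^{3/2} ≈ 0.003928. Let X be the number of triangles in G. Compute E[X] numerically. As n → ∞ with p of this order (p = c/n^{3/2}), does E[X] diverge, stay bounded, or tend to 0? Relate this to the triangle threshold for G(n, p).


Number of potential triangles: C(147, 3) = 518665.
Each occurs with probability p³ ≈ (0.003928)³ ≈ 6.058514e-08.
By linearity: E[X] = C(147, 3)·p³ ≈ 518665 · 6.058514e-08 ≈ 0.0314.
Since α = 3/2 > 1, p = c/n^{3/2} = o(1/n) is below the triangle threshold p ~ 1/n. Asymptotically E[X] ~ (c³/6)·n^{3(1−α)} = (7³/6)·n^{-1.5} → 0, so by Markov's inequality G has no triangles w.h.p.

E[X] ≈ 0.0314; in regime p = Θ(1/n^{3/2}) E[X] tends to 0 (below the triangle threshold p ~ 1/n).


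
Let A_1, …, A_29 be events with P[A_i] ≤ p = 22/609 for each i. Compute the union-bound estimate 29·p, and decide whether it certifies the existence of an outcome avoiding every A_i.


Union bound: P[∪_{i=1}^{29} A_i] ≤ Σ_i P[A_i] ≤ 29·p = 29·(22/609) = 22/21.
Numerically: 22/21 ≈ 1.0476190.
Is 22/21 < 1? NO.
Since the bound 22/21 is ≥ 1, the union bound is uninformative here; it does NOT by itself certify existence.

29·p = 22/21 ≈ 1.0476190; existence NOT certified by the union bound.


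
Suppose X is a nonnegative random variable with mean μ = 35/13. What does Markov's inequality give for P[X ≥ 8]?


μ = E[X] = 35/13, a = 8.
Markov: P[X ≥ 8] ≤ μ/a = (35/13)/8 = 35/104.
Numerically: ≈ 0.3365.
(Since a = 8 > μ = 2.6923, the bound 35/104 is < 1 and informative.)

P[X ≥ 8] ≤ 35/104 ≈ 0.3365.


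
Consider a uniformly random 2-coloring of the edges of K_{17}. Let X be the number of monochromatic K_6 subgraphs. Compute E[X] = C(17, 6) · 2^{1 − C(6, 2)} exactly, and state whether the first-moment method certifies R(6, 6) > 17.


E[X] = C(17, 6) · 2^{1 − 15} = 12376 · 2^{−14} = 12376/16384.
As a reduced fraction: E[X] = 1547/2048 ≈ 0.755371.
Is E[X] < 1? YES.
Since E[X] < 1, there exists a 2-coloring of K_{17} with no monochromatic K_6; hence R(6, 6) > 17.

E[X] = 1547/2048 ≈ 0.755371; E[X] < 1, so R(6, 6) > 17.


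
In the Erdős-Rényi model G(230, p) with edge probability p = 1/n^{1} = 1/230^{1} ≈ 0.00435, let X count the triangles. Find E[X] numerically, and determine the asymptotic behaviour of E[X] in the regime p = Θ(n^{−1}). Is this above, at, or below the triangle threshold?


Number of potential triangles: C(230, 3) = 2001460.
Each occurs with probability p³ ≈ (0.00435)³ ≈ 8.21895e-08.
By linearity: E[X] = C(230, 3)·p³ ≈ 2001460 · 8.21895e-08 ≈ 0.164.
Here α = 1, so p = 1/n is exactly at the triangle threshold p ~ 1/n. Asymptotically E[X] → c³/6 = 1³/6 = 1/6 ≈ 0.167, a bounded constant. In this regime the triangle count is asymptotically Poisson(c³/6).

E[X] ≈ 0.164; in regime p = Θ(1/n^{1}) E[X] stays bounded (at the triangle threshold p ~ 1/n).


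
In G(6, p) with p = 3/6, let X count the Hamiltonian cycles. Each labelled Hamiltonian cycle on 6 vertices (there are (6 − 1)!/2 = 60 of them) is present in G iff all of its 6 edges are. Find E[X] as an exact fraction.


K_6 has (6 − 1)!/2 = 60 labelled Hamiltonian cycles.
For each such Hamiltonian cycle H, let X_H = 1 if all 6 edges of H are present in G. Then P[X_H = 1] = p^{6} = (1/2)^{6} = 1/64.
By linearity of expectation: E[X] = Σ_H E[X_H] = 60 · p^{6} = 60 · 1/64 = 15/16.
Numerically: E[X] ≈ 0.9375.

E[X] = 60 · (1/2)^{6} = 15/16 ≈ 0.9375.


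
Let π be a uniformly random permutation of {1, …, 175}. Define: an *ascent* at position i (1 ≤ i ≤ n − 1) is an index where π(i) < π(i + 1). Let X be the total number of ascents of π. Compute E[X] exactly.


Write X = Σ X_I over i = 1, …, 174, with X_I the indicator of one ascent.
There are 174 indicators.
For each fixed i, the pair (π(i), π(i+1)) is a uniformly random ordered pair of distinct values from {1, …, 175}; by symmetry P[π(i) < π(i+1)] = 1/2.
By linearity: E[X] = 174 · (1/2) = (175 − 1) · (1/2) = 87 ≈ 87.0000.

E[X] = 87 = 87.0000.


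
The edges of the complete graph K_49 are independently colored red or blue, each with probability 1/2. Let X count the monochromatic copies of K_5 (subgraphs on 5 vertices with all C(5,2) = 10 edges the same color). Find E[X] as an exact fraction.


Let X = Σ_S X_S over the C(49, 5) = 1906884 subsets S of size 5, where X_S = 1 if the K_5 on S is monochromatic.
For a fixed S, the K_5 on S has C(5, 2) = 10 edges. P[all 10 edges red] = (1/2)^10, and likewise for blue, so P[monochromatic] = 2·(1/2)^10 = 2^{1 − 10} = 1/512.
By linearity of expectation: E[X] = C(49, 5) · 2^{1 − 10} = 1906884 · 1/512 = 476721/128.
Numerically: E[X] ≈ 3724.383.

E[X] = C(49,5)·2^(1−C(5,2)) = 476721/128 ≈ 3724.383.


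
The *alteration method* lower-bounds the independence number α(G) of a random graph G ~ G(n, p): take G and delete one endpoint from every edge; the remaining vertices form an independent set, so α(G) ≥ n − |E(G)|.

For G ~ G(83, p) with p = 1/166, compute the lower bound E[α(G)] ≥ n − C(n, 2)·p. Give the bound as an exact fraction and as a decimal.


E[|E(G)|] = C(83, 2)·p = 3403 · (1/166) = 41/2.
E[α(G)] ≥ n − E[|E(G)|] = 83 − 41/2 = 125/2.
Numerically: ≈ 62.5000.
(This is only a lower bound; the true E[α(G)] may be larger.)

E[α(G)] ≥ 125/2 ≈ 62.5000.


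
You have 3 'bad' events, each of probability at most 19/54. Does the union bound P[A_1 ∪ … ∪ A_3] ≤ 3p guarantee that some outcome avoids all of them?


Union bound: P[∪_{i=1}^{3} A_i] ≤ Σ_i P[A_i] ≤ 3·p = 3·(19/54) = 19/18.
Numerically: 19/18 ≈ 1.055556.
Is 19/18 < 1? NO.
Since the bound 19/18 is ≥ 1, the union bound is uninformative here; it does NOT by itself certify existence.

3·p = 19/18 ≈ 1.055556; existence NOT certified by the union bound.


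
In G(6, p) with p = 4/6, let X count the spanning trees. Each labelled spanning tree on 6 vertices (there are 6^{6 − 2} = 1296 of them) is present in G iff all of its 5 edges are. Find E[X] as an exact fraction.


K_6 has 6^{6 − 2} = 1296 labelled spanning trees.
For each such spanning tree H, let X_H = 1 if all 5 edges of H are present in G. Then P[X_H = 1] = p^{5} = (2/3)^{5} = 32/243.
By linearity of expectation: E[X] = Σ_H E[X_H] = 1296 · p^{5} = 1296 · 32/243 = 512/3.
Numerically: E[X] ≈ 170.667.

E[X] = 1296 · (2/3)^{5} = 512/3 ≈ 170.667.


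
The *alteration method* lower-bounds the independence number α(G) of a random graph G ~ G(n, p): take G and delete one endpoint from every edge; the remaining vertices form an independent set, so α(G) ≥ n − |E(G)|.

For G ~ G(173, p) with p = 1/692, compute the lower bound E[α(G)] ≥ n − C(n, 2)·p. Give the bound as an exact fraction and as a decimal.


E[|E(G)|] = C(173, 2)·p = 14878 · (1/692) = 43/2.
E[α(G)] ≥ n − E[|E(G)|] = 173 − 43/2 = 303/2.
Numerically: ≈ 151.500000.
(This is only a lower bound; the true E[α(G)] may be larger.)

E[α(G)] ≥ 303/2 ≈ 151.500000.


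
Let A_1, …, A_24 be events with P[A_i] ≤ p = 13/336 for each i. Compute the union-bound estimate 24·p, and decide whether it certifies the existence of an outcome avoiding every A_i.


Union bound: P[∪_{i=1}^{24} A_i] ≤ Σ_i P[A_i] ≤ 24·p = 24·(13/336) = 13/14.
Numerically: 13/14 ≈ 0.929.
Is 13/14 < 1? YES.
Since P[∪ A_i] ≤ 13/14 < 1, the complement has P[∩ A_i^c] ≥ 1 − 13/14 = 1/14 > 0, so some outcome avoids every A_i.

24·p = 13/14 ≈ 0.929; existence CERTIFIED by the union bound.


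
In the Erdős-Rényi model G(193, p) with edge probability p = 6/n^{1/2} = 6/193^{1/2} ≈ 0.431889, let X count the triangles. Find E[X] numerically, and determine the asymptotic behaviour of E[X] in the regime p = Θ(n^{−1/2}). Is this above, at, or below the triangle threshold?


Number of potential triangles: C(193, 3) = 1179616.
Each occurs with probability p³ ≈ (0.431889)³ ≈ 8.05596902e-02.
By linearity: E[X] = C(193, 3)·p³ ≈ 1179616 · 8.05596902e-02 ≈ 95029.499561.
Since α = 1/2 < 1, p = c/n^{1/2} ≫ 1/n is above the triangle threshold p ~ 1/n. Asymptotically E[X] ~ (c³/6)·n^{3(1−α)} = (6³/6)·n^{1.5} → ∞; triangles are abundant w.h.p.

E[X] ≈ 95029.499561; in regime p = Θ(1/n^{1/2}) E[X] diverges (above the triangle threshold p ~ 1/n).


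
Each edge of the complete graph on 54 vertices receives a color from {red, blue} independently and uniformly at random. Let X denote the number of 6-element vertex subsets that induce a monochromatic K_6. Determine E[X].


Let X = Σ_S X_S over the C(54, 6) = 25827165 subsets S of size 6, where X_S = 1 if the K_6 on S is monochromatic.
For a fixed S, the K_6 on S has C(6, 2) = 15 edges. P[all 15 edges red] = (1/2)^15, and likewise for blue, so P[monochromatic] = 2·(1/2)^15 = 2^{1 − 15} = 1/16384.
Summing: E[X] = C(54, 6) · 2^{1 − 15} = 25827165 · 1/16384 = 25827165/16384.
Numerically: E[X] ≈ 1576.365051.

E[X] = C(54,6)·2^(1−C(6,2)) = 25827165/16384 ≈ 1576.365051.


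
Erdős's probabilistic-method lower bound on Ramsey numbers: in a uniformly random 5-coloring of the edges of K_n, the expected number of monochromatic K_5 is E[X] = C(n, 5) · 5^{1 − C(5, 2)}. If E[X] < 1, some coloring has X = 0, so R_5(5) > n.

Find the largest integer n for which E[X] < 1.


We need C(n, 5) · 5^{1 − 10} < 1, i.e. C(n, 5) < 5^{10 − 1} = 1953125.
Check values of n near the boundary:
  n = 46: C(46, 5) = 1370754; 1370754 < 1953125? YES
  n = 47: C(47, 5) = 1533939; 1533939 < 1953125? YES
  n = 48: C(48, 5) = 1712304; 1712304 < 1953125? YES
  n = 49: C(49, 5) = 1906884; 1906884 < 1953125? YES
  n = 50: C(50, 5) = 2118760; 2118760 < 1953125? NO
  n = 51: C(51, 5) = 2349060; 2349060 < 1953125? NO
The largest n with C(n, 5) < 1953125 is n = 49 (where E[X] = 1906884/1953125 ≈ 0.97632). Hence R_5(5) > 49, i.e. R_5(5) ≥ 50.

Largest n = 49; hence R_5(5) > 49.


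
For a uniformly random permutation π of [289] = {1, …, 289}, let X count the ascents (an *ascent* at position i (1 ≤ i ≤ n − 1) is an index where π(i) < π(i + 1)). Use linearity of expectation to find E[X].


Write X = Σ X_I over i = 1, …, 288, with X_I the indicator of one ascent.
There are 288 indicators.
For each fixed i, the pair (π(i), π(i+1)) is a uniformly random ordered pair of distinct values from {1, …, 289}; by symmetry P[π(i) < π(i+1)] = 1/2.
By linearity: E[X] = 288 · (1/2) = (289 − 1) · (1/2) = 144 ≈ 144.0000.

E[X] = 144 = 144.0000.


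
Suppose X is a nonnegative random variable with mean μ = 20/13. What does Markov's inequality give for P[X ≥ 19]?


μ = E[X] = 20/13, a = 19.
Markov: P[X ≥ 19] ≤ μ/a = (20/13)/19 = 20/247.
Numerically: ≈ 0.080972.
(Since a = 19 > μ = 1.538462, the bound 20/247 is < 1 and informative.)

P[X ≥ 19] ≤ 20/247 ≈ 0.080972.


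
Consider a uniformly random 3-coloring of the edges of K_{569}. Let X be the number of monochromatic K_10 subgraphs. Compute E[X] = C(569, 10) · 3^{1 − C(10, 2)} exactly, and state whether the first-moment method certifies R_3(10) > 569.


E[X] = C(569, 10) · 3^{1 − 45} = 905357721286137524328 · 3^{−44} = 905357721286137524328/984770902183611232881.
As a reduced fraction: E[X] = 100595302365126391592/109418989131512359209 ≈ 0.91936.
Is E[X] < 1? YES.
Since E[X] < 1, there exists a 3-coloring of K_{569} with no monochromatic K_10; hence R_3(10) > 569.

E[X] = 100595302365126391592/109418989131512359209 ≈ 0.91936; E[X] < 1, so R_3(10) > 569.


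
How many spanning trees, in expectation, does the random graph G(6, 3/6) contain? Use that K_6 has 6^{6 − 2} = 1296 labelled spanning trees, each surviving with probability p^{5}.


K_6 has 6^{6 − 2} = 1296 labelled spanning trees.
For each such spanning tree H, let X_H = 1 if all 5 edges of H are present in G. Then P[X_H = 1] = p^{5} = (1/2)^{5} = 1/32.
Summing the indicators: E[X] = Σ_H E[X_H] = 1296 · p^{5} = 1296 · 1/32 = 81/2.
Numerically: E[X] ≈ 40.5.

E[X] = 1296 · (1/2)^{5} = 81/2 ≈ 40.5.
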